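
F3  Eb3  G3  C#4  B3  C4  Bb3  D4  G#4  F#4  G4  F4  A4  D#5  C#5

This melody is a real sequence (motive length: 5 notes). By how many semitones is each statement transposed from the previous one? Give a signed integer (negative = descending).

Taking 5-note groups, the heads are F3, C4, G4: the pattern moves up a 5th.
Counting half-steps from F3 to C4: 7.

7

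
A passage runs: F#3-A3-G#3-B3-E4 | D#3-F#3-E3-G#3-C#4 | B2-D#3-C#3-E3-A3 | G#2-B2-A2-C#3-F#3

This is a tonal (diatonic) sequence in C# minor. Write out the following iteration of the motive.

E2 G#2 F#2 A2 D#3

Taking 5-note groups, the heads are F#3, D#3, B2, G#2: the pattern moves down a 3rd.
Statement 5 starts on E2 and keeps the same diatonic contour: E2 G#2 F#2 A2 D#3.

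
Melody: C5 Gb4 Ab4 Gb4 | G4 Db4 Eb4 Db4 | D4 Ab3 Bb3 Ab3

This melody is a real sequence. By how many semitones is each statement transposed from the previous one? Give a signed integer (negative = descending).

-5

Unit = 4 notes; the statements start on C5, G4, D4, moving down a 4th each time.
Counting half-steps from C5 to G4: -5.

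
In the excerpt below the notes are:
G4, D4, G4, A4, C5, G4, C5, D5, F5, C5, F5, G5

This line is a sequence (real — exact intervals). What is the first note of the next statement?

The 4-note cells begin on G4, C5, F5 — each up a 4th from the last.
The next head, up a 4th from F5, is Bb5.

Bb5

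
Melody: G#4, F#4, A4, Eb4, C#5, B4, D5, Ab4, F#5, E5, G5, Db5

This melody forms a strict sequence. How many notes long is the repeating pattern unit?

4

Try groups of 4 (3 cells in 12 notes):
G#4 F#4 A4 Eb4 | C#5 B4 D5 Ab4 | F#5 E5 G5 Db5
Each cell is the previous one up a 4th — so the unit is 4 notes.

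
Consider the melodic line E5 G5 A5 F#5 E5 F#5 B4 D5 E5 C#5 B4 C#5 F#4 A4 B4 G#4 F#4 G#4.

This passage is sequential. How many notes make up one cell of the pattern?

Try groups of 6 (3 cells in 18 notes):
E5 G5 A5 F#5 E5 F#5 | B4 D5 E5 C#5 B4 C#5 | F#4 A4 B4 G#4 F#4 G#4
Every group is a transposition down a 4th of the one before; no shorter unit works.

6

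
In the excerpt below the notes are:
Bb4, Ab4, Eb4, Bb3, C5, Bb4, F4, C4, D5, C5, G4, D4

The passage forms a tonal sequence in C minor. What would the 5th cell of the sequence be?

F5 Eb5 Bb4 F4

With a 4-note motive the entries are Bb4, C5, D5, each up a 2nd from the previous.
Continuing the starts: Eb5 → F5.
From F5 the diatonic shape gives F5 Eb5 Bb4 F4.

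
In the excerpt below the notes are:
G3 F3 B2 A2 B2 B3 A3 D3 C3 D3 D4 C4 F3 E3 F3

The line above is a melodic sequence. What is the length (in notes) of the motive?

5

There are 15 notes; a 5-note unit gives 3 cells:
G3 F3 B2 A2 B2 | B3 A3 D3 C3 D3 | D4 C4 F3 E3 F3
That's a consistent up a 3rd shift per cell, and no other grouping gives one.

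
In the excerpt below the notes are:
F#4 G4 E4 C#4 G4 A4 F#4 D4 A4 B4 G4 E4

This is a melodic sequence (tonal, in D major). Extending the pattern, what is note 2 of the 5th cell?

D5

The unit is 4 notes. Position-2 pitches of the 3 shown cells: G4, A4, B4.
Each moves up a 2nd. Continuing: C#5 → D5.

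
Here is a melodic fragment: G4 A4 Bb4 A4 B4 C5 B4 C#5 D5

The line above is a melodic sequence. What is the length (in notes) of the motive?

3

9 notes total. Splitting into 3 groups of 3:
G4 A4 Bb4 | A4 B4 C5 | B4 C#5 D5
Each cell is the previous one up a 2nd — so the unit is 3 notes.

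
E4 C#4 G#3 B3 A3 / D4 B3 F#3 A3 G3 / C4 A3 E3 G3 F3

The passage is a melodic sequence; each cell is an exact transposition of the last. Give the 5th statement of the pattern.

Ab3 F3 C3 Eb3 Db3

The 5-note cells begin on E4, D4, C4 — each down a 2nd from the last.
Continuing the starts: Bb3 → Ab3.
Statement 5 starts on Ab3 and keeps the same exact contour: Ab3 F3 C3 Eb3 Db3.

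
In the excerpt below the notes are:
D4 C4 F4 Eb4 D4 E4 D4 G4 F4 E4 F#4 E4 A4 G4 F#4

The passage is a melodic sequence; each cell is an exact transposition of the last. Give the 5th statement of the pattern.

With a 5-note motive the entries are D4, E4, F#4, each up a 2nd from the previous.
Carrying on: G#4 → A#4.
So cell 5 is A#4 G#4 C#5 B4 A#4.

A#4 G#4 C#5 B4 A#4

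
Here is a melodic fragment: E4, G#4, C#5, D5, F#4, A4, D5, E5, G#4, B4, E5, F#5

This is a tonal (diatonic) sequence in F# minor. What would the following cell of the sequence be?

A4 C#5 F#5 G#5

With a 4-note motive the entries are E4, F#4, G#4, each up a 2nd from the previous.
From A4 the diatonic shape gives A4 C#5 F#5 G#5.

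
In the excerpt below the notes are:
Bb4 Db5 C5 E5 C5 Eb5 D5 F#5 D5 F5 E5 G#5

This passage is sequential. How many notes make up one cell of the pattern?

4

There are 12 notes; a 4-note unit gives 3 cells:
Bb4 Db5 C5 E5 | C5 Eb5 D5 F#5 | D5 F5 E5 G#5
That's a consistent up a 2nd shift per cell, and no other grouping gives one.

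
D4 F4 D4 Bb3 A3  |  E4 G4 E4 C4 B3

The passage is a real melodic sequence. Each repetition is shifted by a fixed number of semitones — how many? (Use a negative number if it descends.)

2

Taking 5-note groups, the heads are D4, E4: the pattern moves up a 2nd.
D4→E4 is 64 − 62 = 2 semitones.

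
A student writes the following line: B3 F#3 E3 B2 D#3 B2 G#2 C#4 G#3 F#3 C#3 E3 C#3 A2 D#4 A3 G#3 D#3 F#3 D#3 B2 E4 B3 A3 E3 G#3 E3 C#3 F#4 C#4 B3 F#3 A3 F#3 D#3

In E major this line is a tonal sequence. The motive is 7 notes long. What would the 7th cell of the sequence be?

With a 7-note motive the entries are B3, C#4, D#4, E4, F#4, each up a 2nd from the previous.
Extending up a 2nd: G#4 → A4.
Statement 7 starts on A4 and keeps the same diatonic contour: A4 E4 D#4 A3 C#4 A3 F#3.

A4 E4 D#4 A3 C#4 A3 F#3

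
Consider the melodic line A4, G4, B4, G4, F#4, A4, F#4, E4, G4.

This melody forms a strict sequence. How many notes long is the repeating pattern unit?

9 notes total. Splitting into 3 groups of 3:
A4 G4 B4 | G4 F#4 A4 | F#4 E4 G4
Each cell is the previous one down a 2nd — so the unit is 3 notes.

3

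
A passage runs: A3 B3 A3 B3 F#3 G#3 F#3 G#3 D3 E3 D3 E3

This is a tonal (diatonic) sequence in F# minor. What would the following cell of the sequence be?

Taking 4-note groups, the heads are A3, F#3, D3: the pattern moves down a 3rd.
So cell 4 is B2 C#3 B2 C#3.

B2 C#3 B2 C#3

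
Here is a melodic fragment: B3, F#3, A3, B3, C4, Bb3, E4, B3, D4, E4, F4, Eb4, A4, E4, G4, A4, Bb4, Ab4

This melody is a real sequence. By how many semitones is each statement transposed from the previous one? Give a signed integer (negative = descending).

5

The 6-note cells begin on B3, E4, A4 — each up a 4th from the last.
Counting half-steps from B3 to E4: 5.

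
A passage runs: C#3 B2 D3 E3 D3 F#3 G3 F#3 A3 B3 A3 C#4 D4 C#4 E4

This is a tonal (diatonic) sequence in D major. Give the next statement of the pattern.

Taking 3-note groups, the heads are C#3, E3, G3, B3, D4: the pattern moves up a 3rd.
From F#4 the diatonic shape gives F#4 E4 G4.

F#4 E4 G4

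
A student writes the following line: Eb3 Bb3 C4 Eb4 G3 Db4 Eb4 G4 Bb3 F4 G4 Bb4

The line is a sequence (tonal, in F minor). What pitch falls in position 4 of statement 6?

Ab5

Grouping in 4s, the 4th note of each cell is Eb4, G4, Bb4.
Extending up a 3rd: Db5 → F5 → Ab5.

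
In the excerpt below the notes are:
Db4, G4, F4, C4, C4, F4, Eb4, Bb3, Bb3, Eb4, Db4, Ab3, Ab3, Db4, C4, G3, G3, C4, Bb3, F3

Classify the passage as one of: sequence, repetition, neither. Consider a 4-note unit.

sequence

Each 4-note cell is the previous one transposed down a 2nd.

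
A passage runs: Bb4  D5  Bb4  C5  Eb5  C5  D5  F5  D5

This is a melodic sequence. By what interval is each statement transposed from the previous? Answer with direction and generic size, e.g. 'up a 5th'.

Taking 3-note groups, the heads are Bb4, C5, D5: the pattern moves up a 2nd.
From Bb4 to C5: up a 2nd.

up a 2nd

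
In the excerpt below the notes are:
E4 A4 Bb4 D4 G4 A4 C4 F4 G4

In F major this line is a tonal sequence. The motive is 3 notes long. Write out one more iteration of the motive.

Bb3 E4 F4

With a 3-note motive the entries are E4, D4, C4, each down a 2nd from the previous.
From Bb3 the diatonic shape gives Bb3 E4 F4.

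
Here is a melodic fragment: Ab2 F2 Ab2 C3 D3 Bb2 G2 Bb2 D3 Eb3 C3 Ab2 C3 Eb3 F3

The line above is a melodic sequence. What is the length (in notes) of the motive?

5

Try groups of 5 (3 cells in 15 notes):
Ab2 F2 Ab2 C3 D3 | Bb2 G2 Bb2 D3 Eb3 | C3 Ab2 C3 Eb3 F3
That's a consistent up a 2nd shift per cell, and no other grouping gives one.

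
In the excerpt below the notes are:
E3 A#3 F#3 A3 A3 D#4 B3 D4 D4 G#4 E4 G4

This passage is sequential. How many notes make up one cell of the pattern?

4

Try groups of 4 (3 cells in 12 notes):
E3 A#3 F#3 A3 | A3 D#4 B3 D4 | D4 G#4 E4 G4
That's a consistent up a 4th shift per cell, and no other grouping gives one.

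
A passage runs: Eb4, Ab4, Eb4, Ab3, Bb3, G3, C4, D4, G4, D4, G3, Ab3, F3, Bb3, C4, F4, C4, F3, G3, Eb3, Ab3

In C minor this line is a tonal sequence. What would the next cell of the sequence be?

The 7-note cells begin on Eb4, D4, C4 — each down a 2nd from the last.
So cell 4 is Bb3 Eb4 Bb3 Eb3 F3 D3 G3.

Bb3 Eb4 Bb3 Eb3 F3 D3 G3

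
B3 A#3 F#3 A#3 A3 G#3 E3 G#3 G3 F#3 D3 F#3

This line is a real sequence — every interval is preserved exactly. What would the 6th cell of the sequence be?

Db3 C3 Ab2 C3

The 4-note cells begin on B3, A3, G3 — each down a 2nd from the last.
Extending down a 2nd: F3 → Eb3 → Db3.
From Db3 the exact shape gives Db3 C3 Ab2 C3.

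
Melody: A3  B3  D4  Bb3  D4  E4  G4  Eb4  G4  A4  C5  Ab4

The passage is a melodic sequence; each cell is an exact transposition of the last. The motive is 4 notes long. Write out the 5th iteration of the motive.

F5 G5 Bb5 Gb5

The 4-note cells begin on A3, D4, G4 — each up a 4th from the last.
Carrying on: C5 → F5.
Statement 5 starts on F5 and keeps the same exact contour: F5 G5 Bb5 Gb5.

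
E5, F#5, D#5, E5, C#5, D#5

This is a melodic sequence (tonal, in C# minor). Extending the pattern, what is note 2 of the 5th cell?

B4

With 2-note cells, note 2 of each statement runs F#5, E5, D#5.
Each moves down a 2nd. Continuing: C#5 → B4.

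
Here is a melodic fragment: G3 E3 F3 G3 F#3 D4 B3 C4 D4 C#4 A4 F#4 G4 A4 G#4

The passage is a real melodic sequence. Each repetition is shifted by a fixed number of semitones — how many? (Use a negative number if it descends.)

7

With a 5-note motive the entries are G3, D4, A4, each up a 5th from the previous.
Counting half-steps from G3 to D4: 7.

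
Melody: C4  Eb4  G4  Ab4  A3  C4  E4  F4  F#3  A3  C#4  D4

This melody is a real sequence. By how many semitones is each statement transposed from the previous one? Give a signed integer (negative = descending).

The 4-note cells begin on C4, A3, F#3 — each down a 3rd from the last.
Counting half-steps from C4 to A3: -3.

-3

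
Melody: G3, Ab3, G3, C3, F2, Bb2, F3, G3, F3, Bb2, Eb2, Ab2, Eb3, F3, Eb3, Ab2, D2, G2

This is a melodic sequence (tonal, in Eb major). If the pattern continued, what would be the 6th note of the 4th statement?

F2

The unit is 6 notes. Position-6 pitches of the 3 shown cells: Bb2, Ab2, G2.
One more down a 2nd gives F2.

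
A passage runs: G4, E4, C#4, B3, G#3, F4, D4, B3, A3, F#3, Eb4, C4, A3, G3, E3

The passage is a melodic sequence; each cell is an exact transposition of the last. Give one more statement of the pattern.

The 5-note cells begin on G4, F4, Eb4 — each down a 2nd from the last.
Statement 4 starts on Db4 and keeps the same exact contour: Db4 Bb3 G3 F3 D3.

Db4 Bb3 G3 F3 D3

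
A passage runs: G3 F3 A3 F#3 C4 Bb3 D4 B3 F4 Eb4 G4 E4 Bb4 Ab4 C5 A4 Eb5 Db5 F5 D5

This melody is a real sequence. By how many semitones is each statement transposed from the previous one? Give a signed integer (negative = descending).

The 4-note cells begin on G3, C4, F4, Bb4, Eb5 — each up a 4th from the last.
Counting half-steps from G3 to C4: 5.

5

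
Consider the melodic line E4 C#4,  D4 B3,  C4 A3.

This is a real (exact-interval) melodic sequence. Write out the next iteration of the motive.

Bb3 G3

The 2-note cells begin on E4, D4, C4 — each down a 2nd from the last.
So cell 4 is Bb3 G3.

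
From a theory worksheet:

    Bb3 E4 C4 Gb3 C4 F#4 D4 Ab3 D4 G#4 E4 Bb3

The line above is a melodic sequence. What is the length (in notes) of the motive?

12 notes total. Splitting into 3 groups of 4:
Bb3 E4 C4 Gb3 | C4 F#4 D4 Ab3 | D4 G#4 E4 Bb3
Each cell is the previous one up a 2nd — so the unit is 4 notes.

4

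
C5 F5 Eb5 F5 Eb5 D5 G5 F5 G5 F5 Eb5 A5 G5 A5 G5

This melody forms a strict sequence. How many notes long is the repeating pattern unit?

There are 15 notes; a 5-note unit gives 3 cells:
C5 F5 Eb5 F5 Eb5 | D5 G5 F5 G5 F5 | Eb5 A5 G5 A5 G5
That's a consistent up a 2nd shift per cell, and no other grouping gives one.

5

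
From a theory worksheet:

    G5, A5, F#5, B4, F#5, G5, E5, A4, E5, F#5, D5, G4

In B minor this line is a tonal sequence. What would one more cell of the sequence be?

D5 E5 C#5 F#4

Taking 4-note groups, the heads are G5, F#5, E5: the pattern moves down a 2nd.
From D5 the diatonic shape gives D5 E5 C#5 F#4.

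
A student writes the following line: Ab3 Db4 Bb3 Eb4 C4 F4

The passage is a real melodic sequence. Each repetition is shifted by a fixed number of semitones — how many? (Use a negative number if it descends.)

2

Unit = 2 notes; the statements start on Ab3, Bb3, C4, moving up a 2nd each time.
Ab3→Bb3 is 58 − 56 = 2 semitones.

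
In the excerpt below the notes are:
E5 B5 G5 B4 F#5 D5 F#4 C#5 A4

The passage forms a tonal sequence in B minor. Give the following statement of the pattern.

With a 3-note motive the entries are E5, B4, F#4, each down a 4th from the previous.
Statement 4 starts on C#4 and keeps the same diatonic contour: C#4 G4 E4.

C#4 G4 E4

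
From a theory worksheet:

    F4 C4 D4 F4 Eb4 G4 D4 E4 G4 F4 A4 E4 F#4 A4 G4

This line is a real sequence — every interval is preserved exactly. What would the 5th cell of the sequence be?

C#5 G#4 A#4 C#5 B4

With a 5-note motive the entries are F4, G4, A4, each up a 2nd from the previous.
Extending up a 2nd: B4 → C#5.
Statement 5 starts on C#5 and keeps the same exact contour: C#5 G#4 A#4 C#5 B4.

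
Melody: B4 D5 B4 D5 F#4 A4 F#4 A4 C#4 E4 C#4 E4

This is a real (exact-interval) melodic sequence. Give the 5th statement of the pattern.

D#3 F#3 D#3 F#3

With a 4-note motive the entries are B4, F#4, C#4, each down a 4th from the previous.
Continuing the starts: G#3 → D#3.
So cell 5 is D#3 F#3 D#3 F#3.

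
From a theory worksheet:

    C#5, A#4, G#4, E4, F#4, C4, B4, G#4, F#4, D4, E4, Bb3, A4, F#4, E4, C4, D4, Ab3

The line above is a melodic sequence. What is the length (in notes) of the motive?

Try groups of 6 (3 cells in 18 notes):
C#5 A#4 G#4 E4 F#4 C4 | B4 G#4 F#4 D4 E4 Bb3 | A4 F#4 E4 C4 D4 Ab3
Each cell is the previous one down a 2nd — so the unit is 6 notes.

6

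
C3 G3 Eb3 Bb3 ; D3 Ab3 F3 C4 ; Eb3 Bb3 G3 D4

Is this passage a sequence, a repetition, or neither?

Each 4-note cell is the previous one transposed up a 2nd.

sequence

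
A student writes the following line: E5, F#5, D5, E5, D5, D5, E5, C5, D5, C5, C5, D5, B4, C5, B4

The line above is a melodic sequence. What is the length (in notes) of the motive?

5

15 notes total. Splitting into 3 groups of 5:
E5 F#5 D5 E5 D5 | D5 E5 C5 D5 C5 | C5 D5 B4 C5 B4
That's a consistent down a 2nd shift per cell, and no other grouping gives one.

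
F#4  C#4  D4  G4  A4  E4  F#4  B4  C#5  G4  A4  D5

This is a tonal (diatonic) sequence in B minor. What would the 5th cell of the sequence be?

Unit = 4 notes; the statements start on F#4, A4, C#5, moving up a 3rd each time.
Continuing the starts: E5 → G5.
Statement 5 starts on G5 and keeps the same diatonic contour: G5 D5 E5 A5.

G5 D5 E5 A5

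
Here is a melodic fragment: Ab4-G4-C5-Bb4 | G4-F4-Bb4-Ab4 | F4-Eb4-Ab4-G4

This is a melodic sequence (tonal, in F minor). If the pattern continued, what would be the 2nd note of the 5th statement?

With 4-note cells, note 2 of each statement runs G4, F4, Eb4.
Extending down a 2nd: Db4 → C4.

C4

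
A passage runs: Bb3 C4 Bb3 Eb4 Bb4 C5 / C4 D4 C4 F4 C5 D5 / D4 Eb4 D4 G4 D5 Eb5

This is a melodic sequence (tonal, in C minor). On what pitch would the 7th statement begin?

Ab4

Unit = 6 notes; the statements start on Bb3, C4, D4, moving up a 2nd each time.
Continuing: Eb4 → F4 → G4 → Ab4. Statement 7 starts on Ab4.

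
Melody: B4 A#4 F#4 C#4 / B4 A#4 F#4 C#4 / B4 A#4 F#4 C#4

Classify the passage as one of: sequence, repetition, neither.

repetition

Each 4-note cell is identical (B4 A#4 F#4 C#4), restated at the same pitch.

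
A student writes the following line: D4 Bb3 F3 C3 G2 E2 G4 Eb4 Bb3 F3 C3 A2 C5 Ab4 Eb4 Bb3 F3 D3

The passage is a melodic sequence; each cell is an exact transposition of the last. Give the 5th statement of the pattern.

With a 6-note motive the entries are D4, G4, C5, each up a 4th from the previous.
Carrying on: F5 → Bb5.
From Bb5 the exact shape gives Bb5 Gb5 Db5 Ab4 Eb4 C4.

Bb5 Gb5 Db5 Ab4 Eb4 C4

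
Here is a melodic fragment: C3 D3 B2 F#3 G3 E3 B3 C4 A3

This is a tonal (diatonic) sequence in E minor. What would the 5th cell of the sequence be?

A4 B4 G4

With a 3-note motive the entries are C3, F#3, B3, each up a 4th from the previous.
Continuing the starts: E4 → A4.
So cell 5 is A4 B4 G4.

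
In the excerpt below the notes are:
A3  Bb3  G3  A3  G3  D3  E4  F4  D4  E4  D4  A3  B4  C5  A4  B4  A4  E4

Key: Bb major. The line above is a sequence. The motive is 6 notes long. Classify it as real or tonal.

Each cell has the same semitone pattern (1, -3, 2, -2, -5) — intervals are preserved exactly.
And E4 lies outside Bb major, so the sequence is real rather than tonal.

real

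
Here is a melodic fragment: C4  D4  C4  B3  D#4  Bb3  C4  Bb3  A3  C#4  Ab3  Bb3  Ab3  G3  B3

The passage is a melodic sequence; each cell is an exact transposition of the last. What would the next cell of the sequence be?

Gb3 Ab3 Gb3 F3 A3

Unit = 5 notes; the statements start on C4, Bb3, Ab3, moving down a 2nd each time.
Statement 4 starts on Gb3 and keeps the same exact contour: Gb3 Ab3 Gb3 F3 A3.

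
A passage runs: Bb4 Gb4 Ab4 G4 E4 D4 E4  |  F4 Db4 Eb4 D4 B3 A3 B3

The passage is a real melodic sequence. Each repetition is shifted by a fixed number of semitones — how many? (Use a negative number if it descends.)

-5

Taking 7-note groups, the heads are Bb4, F4: the pattern moves down a 4th.
Counting half-steps from Bb4 to F4: -5.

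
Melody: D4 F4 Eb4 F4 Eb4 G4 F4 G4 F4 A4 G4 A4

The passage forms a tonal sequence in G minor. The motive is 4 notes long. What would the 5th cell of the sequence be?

Taking 4-note groups, the heads are D4, Eb4, F4: the pattern moves up a 2nd.
Carrying on: G4 → A4.
Statement 5 starts on A4 and keeps the same diatonic contour: A4 C5 Bb4 C5.

A4 C5 Bb4 C5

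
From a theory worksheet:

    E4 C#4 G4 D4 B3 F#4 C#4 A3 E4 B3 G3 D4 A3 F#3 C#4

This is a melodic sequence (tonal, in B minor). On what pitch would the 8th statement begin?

Unit = 3 notes; the statements start on E4, D4, C#4, B3, A3, moving down a 2nd each time.
Continuing: G3 → F#3 → E3. Statement 8 starts on E3.

E3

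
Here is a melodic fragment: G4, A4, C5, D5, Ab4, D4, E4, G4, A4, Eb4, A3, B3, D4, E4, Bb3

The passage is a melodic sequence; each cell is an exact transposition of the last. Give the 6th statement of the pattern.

F#2 G#2 B2 C#3 G2

Taking 5-note groups, the heads are G4, D4, A3: the pattern moves down a 4th.
Continuing the starts: E3 → B2 → F#2.
From F#2 the exact shape gives F#2 G#2 B2 C#3 G2.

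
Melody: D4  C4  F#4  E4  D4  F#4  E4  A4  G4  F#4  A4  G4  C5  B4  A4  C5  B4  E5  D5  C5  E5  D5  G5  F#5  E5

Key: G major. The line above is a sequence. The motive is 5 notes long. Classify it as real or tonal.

tonal

Every note is diatonic to G major.
Cell 1 has +6 semitones from note 2 to 3, but cell 2 has +5 — the interval quality changes while the contour stays the same, which is the hallmark of a tonal sequence.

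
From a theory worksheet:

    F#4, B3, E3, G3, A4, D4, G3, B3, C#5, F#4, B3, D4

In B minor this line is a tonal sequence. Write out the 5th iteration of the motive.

G5 C#5 F#4 A4

With a 4-note motive the entries are F#4, A4, C#5, each up a 3rd from the previous.
Carrying on: E5 → G5.
Statement 5 starts on G5 and keeps the same diatonic contour: G5 C#5 F#4 A4.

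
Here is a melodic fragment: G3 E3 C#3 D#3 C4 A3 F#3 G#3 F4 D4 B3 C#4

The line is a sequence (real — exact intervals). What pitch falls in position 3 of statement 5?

A4

Grouping in 4s, the 3rd note of each cell is C#3, F#3, B3.
Carrying that up a 4th forward: E4 → A4.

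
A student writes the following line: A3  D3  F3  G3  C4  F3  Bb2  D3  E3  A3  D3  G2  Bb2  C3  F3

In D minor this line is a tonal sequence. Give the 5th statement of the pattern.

Taking 5-note groups, the heads are A3, F3, D3: the pattern moves down a 3rd.
Carrying on: Bb2 → G2.
So cell 5 is G2 C2 E2 F2 Bb2.

G2 C2 E2 F2 Bb2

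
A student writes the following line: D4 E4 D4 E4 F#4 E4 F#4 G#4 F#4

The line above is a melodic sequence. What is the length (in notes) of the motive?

9 notes total. Splitting into 3 groups of 3:
D4 E4 D4 | E4 F#4 E4 | F#4 G#4 F#4
That's a consistent up a 2nd shift per cell, and no other grouping gives one.

3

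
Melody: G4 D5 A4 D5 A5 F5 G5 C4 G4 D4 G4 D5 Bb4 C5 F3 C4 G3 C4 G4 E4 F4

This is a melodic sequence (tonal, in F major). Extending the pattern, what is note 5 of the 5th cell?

F3

Grouping in 7s, the 5th note of each cell is A5, D5, G4.
Carrying that down a 5th forward: C4 → F3.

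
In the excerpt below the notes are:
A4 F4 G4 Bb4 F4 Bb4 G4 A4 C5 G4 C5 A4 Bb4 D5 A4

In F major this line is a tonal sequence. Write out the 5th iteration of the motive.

E5 C5 D5 F5 C5

Unit = 5 notes; the statements start on A4, Bb4, C5, moving up a 2nd each time.
Extending up a 2nd: D5 → E5.
Statement 5 starts on E5 and keeps the same diatonic contour: E5 C5 D5 F5 C5.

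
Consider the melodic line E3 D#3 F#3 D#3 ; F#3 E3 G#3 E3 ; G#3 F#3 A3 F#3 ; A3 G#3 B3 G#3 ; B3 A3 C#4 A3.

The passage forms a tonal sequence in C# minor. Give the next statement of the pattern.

C#4 B3 D#4 B3

Unit = 4 notes; the statements start on E3, F#3, G#3, A3, B3, moving up a 2nd each time.
So cell 6 is C#4 B3 D#4 B3.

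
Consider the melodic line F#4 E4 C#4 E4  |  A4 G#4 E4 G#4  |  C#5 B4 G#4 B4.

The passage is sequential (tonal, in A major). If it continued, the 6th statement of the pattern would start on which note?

Unit = 4 notes; the statements start on F#4, A4, C#5, moving up a 3rd each time.
Continuing: E5 → G#5 → B5. Statement 6 starts on B5.

B5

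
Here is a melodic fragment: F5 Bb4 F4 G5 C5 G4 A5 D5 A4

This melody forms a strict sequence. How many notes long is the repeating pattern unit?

3

Try groups of 3 (3 cells in 9 notes):
F5 Bb4 F4 | G5 C5 G4 | A5 D5 A4
Every group is a transposition up a 2nd of the one before; no shorter unit works.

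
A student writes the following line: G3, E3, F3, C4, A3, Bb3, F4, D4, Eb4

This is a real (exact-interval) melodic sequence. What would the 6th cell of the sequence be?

Taking 3-note groups, the heads are G3, C4, F4: the pattern moves up a 4th.
Continuing the starts: Bb4 → Eb5 → Ab5.
Statement 6 starts on Ab5 and keeps the same exact contour: Ab5 F5 Gb5.

Ab5 F5 Gb5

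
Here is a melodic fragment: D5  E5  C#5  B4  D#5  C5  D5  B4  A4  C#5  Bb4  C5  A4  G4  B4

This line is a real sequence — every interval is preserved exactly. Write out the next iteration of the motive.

Ab4 Bb4 G4 F4 A4

Unit = 5 notes; the statements start on D5, C5, Bb4, moving down a 2nd each time.
From Ab4 the exact shape gives Ab4 Bb4 G4 F4 A4.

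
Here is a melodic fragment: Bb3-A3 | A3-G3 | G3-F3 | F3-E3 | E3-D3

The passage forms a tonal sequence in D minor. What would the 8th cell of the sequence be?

Bb2 A2

With a 2-note motive the entries are Bb3, A3, G3, F3, E3, each down a 2nd from the previous.
Extending down a 2nd: D3 → C3 → Bb2.
So cell 8 is Bb2 A2.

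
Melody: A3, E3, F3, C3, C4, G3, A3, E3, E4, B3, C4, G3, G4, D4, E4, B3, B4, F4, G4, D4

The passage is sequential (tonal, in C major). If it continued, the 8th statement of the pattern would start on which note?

With a 4-note motive the entries are A3, C4, E4, G4, B4, each up a 3rd from the previous.
Continuing: D5 → F5 → A5. Statement 8 starts on A5.

A5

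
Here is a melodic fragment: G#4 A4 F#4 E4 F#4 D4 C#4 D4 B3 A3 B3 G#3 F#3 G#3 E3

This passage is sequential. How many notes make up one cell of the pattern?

3

15 notes total. Splitting into 5 groups of 3:
G#4 A4 F#4 | E4 F#4 D4 | C#4 D4 B3 | A3 B3 G#3 | F#3 G#3 E3
That's a consistent down a 3rd shift per cell, and no other grouping gives one.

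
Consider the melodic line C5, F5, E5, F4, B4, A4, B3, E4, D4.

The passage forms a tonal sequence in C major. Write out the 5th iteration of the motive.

A2 D3 C3

Unit = 3 notes; the statements start on C5, F4, B3, moving down a 5th each time.
Extending down a 5th: E3 → A2.
So cell 5 is A2 D3 C3.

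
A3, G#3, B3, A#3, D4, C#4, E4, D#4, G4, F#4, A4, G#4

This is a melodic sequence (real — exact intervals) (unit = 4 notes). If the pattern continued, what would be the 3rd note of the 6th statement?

The unit is 4 notes. Position-3 pitches of the 3 shown cells: B3, E4, A4.
Carrying that up a 4th forward: D5 → G5 → C6.

C6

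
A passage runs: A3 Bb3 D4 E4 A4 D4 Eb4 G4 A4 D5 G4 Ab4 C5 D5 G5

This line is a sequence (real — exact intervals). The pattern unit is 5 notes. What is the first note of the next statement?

C5

The 5-note cells begin on A3, D4, G4 — each up a 4th from the last.
One more step up a 4th gives C5.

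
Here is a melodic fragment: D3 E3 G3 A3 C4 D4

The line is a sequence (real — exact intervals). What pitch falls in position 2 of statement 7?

Bb5

The unit is 2 notes. Position-2 pitches of the 3 shown cells: E3, A3, D4.
Each moves up a 4th. Continuing: G4 → C5 → F5 → Bb5.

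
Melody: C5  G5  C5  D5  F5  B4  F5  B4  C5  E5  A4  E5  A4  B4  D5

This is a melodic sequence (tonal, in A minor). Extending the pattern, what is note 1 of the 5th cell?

With 5-note cells, note 1 of each statement runs C5, B4, A4.
Extending down a 2nd: G4 → F4.

F4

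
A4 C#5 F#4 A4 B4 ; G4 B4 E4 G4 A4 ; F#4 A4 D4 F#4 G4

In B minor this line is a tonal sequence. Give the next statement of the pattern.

The 5-note cells begin on A4, G4, F#4 — each down a 2nd from the last.
From E4 the diatonic shape gives E4 G4 C#4 E4 F#4.

E4 G4 C#4 E4 F#4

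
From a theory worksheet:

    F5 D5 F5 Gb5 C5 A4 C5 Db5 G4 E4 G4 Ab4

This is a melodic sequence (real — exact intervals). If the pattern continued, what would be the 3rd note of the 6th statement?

E3

Grouping in 4s, the 3rd note of each cell is F5, C5, G4.
Each moves down a 4th. Continuing: D4 → A3 → E3.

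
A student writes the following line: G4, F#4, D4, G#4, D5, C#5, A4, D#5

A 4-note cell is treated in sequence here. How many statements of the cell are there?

2

8 notes in groups of 4 gives 8/4 = 2 statements.
Starts: G4, D5 — each up a 5th.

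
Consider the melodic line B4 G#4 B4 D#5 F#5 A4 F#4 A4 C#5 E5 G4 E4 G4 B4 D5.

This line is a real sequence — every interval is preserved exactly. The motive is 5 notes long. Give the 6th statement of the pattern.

Taking 5-note groups, the heads are B4, A4, G4: the pattern moves down a 2nd.
Extending down a 2nd: F4 → Eb4 → Db4.
So cell 6 is Db4 Bb3 Db4 F4 Ab4.

Db4 Bb3 Db4 F4 Ab4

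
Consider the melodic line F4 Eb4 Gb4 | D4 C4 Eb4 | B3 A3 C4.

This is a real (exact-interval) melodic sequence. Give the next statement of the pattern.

With a 3-note motive the entries are F4, D4, B3, each down a 3rd from the previous.
So cell 4 is G#3 F#3 A3.

G#3 F#3 A3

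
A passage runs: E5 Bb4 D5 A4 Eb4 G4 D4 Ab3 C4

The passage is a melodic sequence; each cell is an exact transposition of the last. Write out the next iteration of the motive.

Unit = 3 notes; the statements start on E5, A4, D4, moving down a 5th each time.
Statement 4 starts on G3 and keeps the same exact contour: G3 Db3 F3.

G3 Db3 F3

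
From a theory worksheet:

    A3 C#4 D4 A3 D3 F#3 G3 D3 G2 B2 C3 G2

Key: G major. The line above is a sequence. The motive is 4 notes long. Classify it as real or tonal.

Each cell has the same semitone pattern (4, 1, -5) — intervals are preserved exactly.
And C#4 lies outside G major, so the sequence is real rather than tonal.

real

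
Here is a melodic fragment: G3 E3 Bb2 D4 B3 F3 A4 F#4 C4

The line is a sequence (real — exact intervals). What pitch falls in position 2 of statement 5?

The unit is 3 notes. Position-2 pitches of the 3 shown cells: E3, B3, F#4.
Carrying that up a 5th forward: C#5 → G#5.

G#5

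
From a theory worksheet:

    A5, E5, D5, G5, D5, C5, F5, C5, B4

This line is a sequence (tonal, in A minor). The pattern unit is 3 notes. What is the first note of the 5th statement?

D5

The 3-note cells begin on A5, G5, F5 — each down a 2nd from the last.
Extending the heads down a 2nd: E5 → D5.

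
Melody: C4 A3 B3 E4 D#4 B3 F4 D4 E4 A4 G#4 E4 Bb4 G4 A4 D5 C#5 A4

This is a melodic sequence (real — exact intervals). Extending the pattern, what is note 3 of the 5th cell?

G5

The unit is 6 notes. Position-3 pitches of the 3 shown cells: B3, E4, A4.
Each moves up a 4th. Continuing: D5 → G5.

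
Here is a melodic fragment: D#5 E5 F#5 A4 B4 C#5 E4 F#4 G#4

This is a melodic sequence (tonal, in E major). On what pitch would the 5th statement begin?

With a 3-note motive the entries are D#5, A4, E4, each down a 4th from the previous.
Continuing: B3 → F#3. Statement 5 starts on F#3.

F#3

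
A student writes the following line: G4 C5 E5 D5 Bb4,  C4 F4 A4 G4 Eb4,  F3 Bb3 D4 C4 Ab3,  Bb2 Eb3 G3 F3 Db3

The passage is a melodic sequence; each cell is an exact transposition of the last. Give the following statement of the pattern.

Eb2 Ab2 C3 Bb2 Gb2

With a 5-note motive the entries are G4, C4, F3, Bb2, each down a 5th from the previous.
From Eb2 the exact shape gives Eb2 Ab2 C3 Bb2 Gb2.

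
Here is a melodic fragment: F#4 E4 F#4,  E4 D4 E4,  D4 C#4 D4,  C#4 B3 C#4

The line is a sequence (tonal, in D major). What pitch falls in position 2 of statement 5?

With 3-note cells, note 2 of each statement runs E4, D4, C#4, B3.
Each moves down a 2nd; the next is A3.

A3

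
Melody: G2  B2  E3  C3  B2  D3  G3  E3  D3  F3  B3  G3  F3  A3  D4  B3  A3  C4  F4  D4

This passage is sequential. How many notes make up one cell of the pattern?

4

20 notes total. Splitting into 5 groups of 4:
G2 B2 E3 C3 | B2 D3 G3 E3 | D3 F3 B3 G3 | F3 A3 D4 B3 | A3 C4 F4 D4
That's a consistent up a 3rd shift per cell, and no other grouping gives one.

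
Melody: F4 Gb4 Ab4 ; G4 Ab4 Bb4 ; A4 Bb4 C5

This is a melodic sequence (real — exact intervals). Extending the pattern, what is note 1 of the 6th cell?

With 3-note cells, note 1 of each statement runs F4, G4, A4.
Extending up a 2nd: B4 → C#5 → D#5.

D#5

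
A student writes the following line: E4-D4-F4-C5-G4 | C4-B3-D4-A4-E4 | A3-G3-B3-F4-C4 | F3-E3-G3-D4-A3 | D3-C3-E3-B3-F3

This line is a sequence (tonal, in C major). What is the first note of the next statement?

B2

With a 5-note motive the entries are E4, C4, A3, F3, D3, each down a 3rd from the previous.
The next head, down a 3rd from D3, is B2.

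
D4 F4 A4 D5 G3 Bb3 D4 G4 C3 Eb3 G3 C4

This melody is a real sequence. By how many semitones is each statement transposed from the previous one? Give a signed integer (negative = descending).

The 4-note cells begin on D4, G3, C3 — each down a 5th from the last.
Counting half-steps from D4 to G3: -7.

-7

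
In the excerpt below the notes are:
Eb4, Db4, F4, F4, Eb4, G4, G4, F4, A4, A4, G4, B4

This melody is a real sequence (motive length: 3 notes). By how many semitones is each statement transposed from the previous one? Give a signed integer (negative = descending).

2

The 3-note cells begin on Eb4, F4, G4, A4 — each up a 2nd from the last.
Eb4→F4 is 65 − 63 = 2 semitones.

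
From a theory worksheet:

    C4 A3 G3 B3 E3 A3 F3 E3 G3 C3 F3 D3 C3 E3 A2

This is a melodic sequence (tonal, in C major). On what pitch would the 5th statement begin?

The 5-note cells begin on C4, A3, F3 — each down a 3rd from the last.
Continuing: D3 → B2. Statement 5 starts on B2.

B2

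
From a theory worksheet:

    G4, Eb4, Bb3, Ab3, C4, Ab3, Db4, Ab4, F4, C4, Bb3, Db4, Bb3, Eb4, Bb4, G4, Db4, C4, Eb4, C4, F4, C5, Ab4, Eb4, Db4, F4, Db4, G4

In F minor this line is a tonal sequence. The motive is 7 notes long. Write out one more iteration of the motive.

Db5 Bb4 F4 Eb4 G4 Eb4 Ab4

Taking 7-note groups, the heads are G4, Ab4, Bb4, C5: the pattern moves up a 2nd.
Statement 5 starts on Db5 and keeps the same diatonic contour: Db5 Bb4 F4 Eb4 G4 Eb4 Ab4.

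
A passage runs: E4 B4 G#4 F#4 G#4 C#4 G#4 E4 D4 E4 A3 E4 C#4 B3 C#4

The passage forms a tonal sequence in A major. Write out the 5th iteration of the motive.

Unit = 5 notes; the statements start on E4, C#4, A3, moving down a 3rd each time.
Continuing the starts: F#3 → D3.
From D3 the diatonic shape gives D3 A3 F#3 E3 F#3.

D3 A3 F#3 E3 F#3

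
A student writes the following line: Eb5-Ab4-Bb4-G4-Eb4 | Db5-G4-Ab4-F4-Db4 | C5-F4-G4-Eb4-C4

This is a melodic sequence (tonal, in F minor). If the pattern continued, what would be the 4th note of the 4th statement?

Grouping in 5s, the 4th note of each cell is G4, F4, Eb4.
One more down a 2nd gives Db4.

Db4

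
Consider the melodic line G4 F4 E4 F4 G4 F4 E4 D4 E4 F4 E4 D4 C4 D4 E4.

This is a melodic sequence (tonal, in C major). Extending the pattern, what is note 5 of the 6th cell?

B3

The unit is 5 notes. Position-5 pitches of the 3 shown cells: G4, F4, E4.
Carrying that down a 2nd forward: D4 → C4 → B3.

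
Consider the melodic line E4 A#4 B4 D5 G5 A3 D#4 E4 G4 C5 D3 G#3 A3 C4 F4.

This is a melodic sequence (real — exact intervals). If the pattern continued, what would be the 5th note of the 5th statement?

The unit is 5 notes. Position-5 pitches of the 3 shown cells: G5, C5, F4.
Carrying that down a 5th forward: Bb3 → Eb3.

Eb3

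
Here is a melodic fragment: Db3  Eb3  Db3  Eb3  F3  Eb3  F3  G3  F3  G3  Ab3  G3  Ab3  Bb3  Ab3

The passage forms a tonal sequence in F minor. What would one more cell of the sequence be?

Bb3 C4 Bb3

With a 3-note motive the entries are Db3, Eb3, F3, G3, Ab3, each up a 2nd from the previous.
Statement 6 starts on Bb3 and keeps the same diatonic contour: Bb3 C4 Bb3.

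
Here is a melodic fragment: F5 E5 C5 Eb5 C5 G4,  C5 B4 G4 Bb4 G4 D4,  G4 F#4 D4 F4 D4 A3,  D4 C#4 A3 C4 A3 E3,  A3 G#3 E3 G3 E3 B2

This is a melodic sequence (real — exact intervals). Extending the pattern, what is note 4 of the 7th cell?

Grouping in 6s, the 4th note of each cell is Eb5, Bb4, F4, C4, G3.
Each moves down a 4th. Continuing: D3 → A2.

A2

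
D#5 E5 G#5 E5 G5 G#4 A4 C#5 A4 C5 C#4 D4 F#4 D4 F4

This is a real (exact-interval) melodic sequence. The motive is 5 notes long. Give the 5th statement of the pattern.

B2 C3 E3 C3 Eb3

Taking 5-note groups, the heads are D#5, G#4, C#4: the pattern moves down a 5th.
Carrying on: F#3 → B2.
So cell 5 is B2 C3 E3 C3 Eb3.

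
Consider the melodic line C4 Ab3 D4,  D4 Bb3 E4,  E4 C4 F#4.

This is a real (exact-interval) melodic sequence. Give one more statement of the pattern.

F#4 D4 G#4

Taking 3-note groups, the heads are C4, D4, E4: the pattern moves up a 2nd.
Statement 4 starts on F#4 and keeps the same exact contour: F#4 D4 G#4.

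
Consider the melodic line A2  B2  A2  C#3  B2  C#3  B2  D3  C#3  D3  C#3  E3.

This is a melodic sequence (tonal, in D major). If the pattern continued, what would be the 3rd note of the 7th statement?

G3

With 4-note cells, note 3 of each statement runs A2, B2, C#3.
Each moves up a 2nd. Continuing: D3 → E3 → F#3 → G3.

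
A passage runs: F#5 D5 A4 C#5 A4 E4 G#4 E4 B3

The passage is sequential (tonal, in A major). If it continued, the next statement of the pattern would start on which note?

D4

The 3-note cells begin on F#5, C#5, G#4 — each down a 4th from the last.
The next head, down a 4th from G#4, is D4.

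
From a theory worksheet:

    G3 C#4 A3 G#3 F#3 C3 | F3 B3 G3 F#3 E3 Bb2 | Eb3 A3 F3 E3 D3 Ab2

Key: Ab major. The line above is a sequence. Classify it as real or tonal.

real

Each cell has the same semitone pattern (6, -4, -1, -2, -6) — intervals are preserved exactly.
And A3 lies outside Ab major, so the sequence is real rather than tonal.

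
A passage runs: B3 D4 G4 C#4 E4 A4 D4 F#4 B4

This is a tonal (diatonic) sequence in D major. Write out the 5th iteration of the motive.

F#4 A4 D5

The 3-note cells begin on B3, C#4, D4 — each up a 2nd from the last.
Carrying on: E4 → F#4.
From F#4 the diatonic shape gives F#4 A4 D5.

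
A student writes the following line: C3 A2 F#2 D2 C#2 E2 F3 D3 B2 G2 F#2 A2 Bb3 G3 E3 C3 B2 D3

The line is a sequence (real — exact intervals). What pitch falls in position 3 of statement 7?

Grouping in 6s, the 3rd note of each cell is F#2, B2, E3.
Each moves up a 4th. Continuing: A3 → D4 → G4 → C5.

C5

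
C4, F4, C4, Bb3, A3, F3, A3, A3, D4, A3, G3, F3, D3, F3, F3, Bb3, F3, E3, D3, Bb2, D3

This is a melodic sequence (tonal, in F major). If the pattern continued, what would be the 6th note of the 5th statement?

The unit is 7 notes. Position-6 pitches of the 3 shown cells: F3, D3, Bb2.
Extending down a 3rd: G2 → E2.

E2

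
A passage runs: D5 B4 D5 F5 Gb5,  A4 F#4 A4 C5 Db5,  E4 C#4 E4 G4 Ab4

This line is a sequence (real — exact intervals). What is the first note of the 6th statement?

The 5-note cells begin on D5, A4, E4 — each down a 4th from the last.
Extending the heads down a 4th: B3 → F#3 → C#3.

C#3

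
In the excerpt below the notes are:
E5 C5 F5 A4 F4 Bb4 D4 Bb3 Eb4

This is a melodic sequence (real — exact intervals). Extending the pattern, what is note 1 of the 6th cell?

With 3-note cells, note 1 of each statement runs E5, A4, D4.
Each moves down a 5th. Continuing: G3 → C3 → F2.

F2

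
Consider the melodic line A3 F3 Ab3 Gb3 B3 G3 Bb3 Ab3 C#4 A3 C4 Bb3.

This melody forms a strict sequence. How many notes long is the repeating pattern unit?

12 notes total. Splitting into 3 groups of 4:
A3 F3 Ab3 Gb3 | B3 G3 Bb3 Ab3 | C#4 A3 C4 Bb3
Each cell is the previous one up a 2nd — so the unit is 4 notes.

4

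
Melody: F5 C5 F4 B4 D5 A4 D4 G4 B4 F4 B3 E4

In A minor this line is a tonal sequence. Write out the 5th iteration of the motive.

E4 B3 E3 A3

Unit = 4 notes; the statements start on F5, D5, B4, moving down a 3rd each time.
Continuing the starts: G4 → E4.
Statement 5 starts on E4 and keeps the same diatonic contour: E4 B3 E3 A3.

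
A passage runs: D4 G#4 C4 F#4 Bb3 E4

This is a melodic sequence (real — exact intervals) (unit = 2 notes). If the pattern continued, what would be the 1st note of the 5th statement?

Gb3

With 2-note cells, note 1 of each statement runs D4, C4, Bb3.
Each moves down a 2nd. Continuing: Ab3 → Gb3.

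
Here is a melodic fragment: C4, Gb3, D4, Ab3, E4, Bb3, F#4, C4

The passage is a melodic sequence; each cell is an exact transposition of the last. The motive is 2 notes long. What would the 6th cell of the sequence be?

A#4 E4

Unit = 2 notes; the statements start on C4, D4, E4, F#4, moving up a 2nd each time.
Continuing the starts: G#4 → A#4.
So cell 6 is A#4 E4.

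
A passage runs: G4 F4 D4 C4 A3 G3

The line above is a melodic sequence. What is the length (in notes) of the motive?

There are 6 notes; a 2-note unit gives 3 cells:
G4 F4 | D4 C4 | A3 G3
That's a consistent down a 4th shift per cell, and no other grouping gives one.

2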